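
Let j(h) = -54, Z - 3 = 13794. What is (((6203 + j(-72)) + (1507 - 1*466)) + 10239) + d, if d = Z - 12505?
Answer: 18721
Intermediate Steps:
Z = 13797 (Z = 3 + 13794 = 13797)
d = 1292 (d = 13797 - 12505 = 1292)
(((6203 + j(-72)) + (1507 - 1*466)) + 10239) + d = (((6203 - 54) + (1507 - 1*466)) + 10239) + 1292 = ((6149 + (1507 - 466)) + 10239) + 1292 = ((6149 + 1041) + 10239) + 1292 = (7190 + 10239) + 1292 = 17429 + 1292 = 18721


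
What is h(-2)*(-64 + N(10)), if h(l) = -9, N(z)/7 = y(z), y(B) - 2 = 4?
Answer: 198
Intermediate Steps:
y(B) = 6 (y(B) = 2 + 4 = 6)
N(z) = 42 (N(z) = 7*6 = 42)
h(-2)*(-64 + N(10)) = -9*(-64 + 42) = -9*(-22) = 198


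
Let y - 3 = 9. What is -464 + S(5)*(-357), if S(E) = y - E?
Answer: -2963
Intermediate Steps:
y = 12 (y = 3 + 9 = 12)
S(E) = 12 - E
-464 + S(5)*(-357) = -464 + (12 - 1*5)*(-357) = -464 + (12 - 5)*(-357) = -464 + 7*(-357) = -464 - 2499 = -2963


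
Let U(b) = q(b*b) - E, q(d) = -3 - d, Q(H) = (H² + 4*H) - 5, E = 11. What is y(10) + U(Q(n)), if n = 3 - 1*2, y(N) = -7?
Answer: -21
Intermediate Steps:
n = 1 (n = 3 - 2 = 1)
Q(H) = -5 + H² + 4*H
U(b) = -14 - b² (U(b) = (-3 - b*b) - 1*11 = (-3 - b²) - 11 = -14 - b²)
y(10) + U(Q(n)) = -7 + (-14 - (-5 + 1² + 4*1)²) = -7 + (-14 - (-5 + 1 + 4)²) = -7 + (-14 - 1*0²) = -7 + (-14 - 1*0) = -7 + (-14 + 0) = -7 - 14 = -21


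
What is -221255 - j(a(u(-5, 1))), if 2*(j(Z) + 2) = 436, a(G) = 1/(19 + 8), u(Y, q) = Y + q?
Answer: -221471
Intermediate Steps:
a(G) = 1/27
j(Z) = 216 (j(Z) = -2 + (1/2)*436 = -2 + 218 = 216)
-221255 - j(a(u(-5, 1))) = -221255 - 1*216 = -221255 - 216 = -221471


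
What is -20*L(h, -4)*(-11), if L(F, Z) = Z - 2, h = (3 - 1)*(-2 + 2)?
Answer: -1320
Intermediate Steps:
h = 0 (h = 2*0 = 0)
L(F, Z) = -2 + Z
-20*L(h, -4)*(-11) = -20*(-2 - 4)*(-11) = -20*(-6)*(-11) = 120*(-11) = -1320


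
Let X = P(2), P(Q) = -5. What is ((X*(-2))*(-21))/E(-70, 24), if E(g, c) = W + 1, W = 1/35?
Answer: -1225/6 ≈ -204.17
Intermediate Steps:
W = 1/35 ≈ 0.028571
E(g, c) = 36/35 (E(g, c) = 1/35 + 1 = 36/35)
X = -5
((X*(-2))*(-21))/E(-70, 24) = (-5*(-2)*(-21))/(36/35) = (10*(-21))*(35/36) = -210*35/36 = -1225/6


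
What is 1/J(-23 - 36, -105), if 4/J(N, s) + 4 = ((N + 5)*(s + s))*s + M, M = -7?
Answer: -1190711/4 ≈ -2.9768e+5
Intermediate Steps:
J(N, s) = 4/(-11 + 2*s**2*(5 + N)) (J(N, s) = 4/(-4 + (((N + 5)*(s + s))*s - 7)) = 4/(-4 + (((5 + N)*(2*s))*s - 7)) = 4/(-4 + ((2*s*(5 + N))*s - 7)) = 4/(-4 + (2*s**2*(5 + N) - 7)) = 4/(-4 + (-7 + 2*s**2*(5 + N))) = 4/(-11 + 2*s**2*(5 + N)))
1/J(-23 - 36, -105) = 1/(4/(-11 + 10*(-105)**2 + 2*(-23 - 36)*(-105)**2)) = 1/(4/(-11 + 10*11025 + 2*(-59)*11025)) = 1/(4/(-11 + 110250 - 1300950)) = 1/(4/(-1190711)) = 1/(4*(-1/1190711)) = 1/(-4/1190711) = -1190711/4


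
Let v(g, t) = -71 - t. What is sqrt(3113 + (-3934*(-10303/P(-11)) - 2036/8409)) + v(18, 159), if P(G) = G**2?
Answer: -230 + sqrt(2892702741655071)/92499 ≈ 351.45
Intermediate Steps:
sqrt(3113 + (-3934*(-10303/P(-11)) - 2036/8409)) + v(18, 159) = sqrt(3113 + (-3934/((-11)**2/(-10303)) - 2036/8409)) + (-71 - 1*159) = sqrt(3113 + (-3934/(121*(-1/10303)) - 2036*1/8409)) + (-71 - 159) = sqrt(3113 + (-3934/(-121/10303) - 2036/8409)) - 230 = sqrt(3113 + (-3934*(-10303/121) - 2036/8409)) - 230 = sqrt(3113 + (40532002/121 - 2036/8409)) - 230 = sqrt(3113 + 340833358462/1017489) - 230 = sqrt(344000801719/1017489) - 230 = sqrt(2892702741655071)/92499 - 230 = -230 + sqrt(2892702741655071)/92499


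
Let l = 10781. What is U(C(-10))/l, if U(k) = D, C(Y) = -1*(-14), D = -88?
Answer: -88/10781 ≈ -0.0081625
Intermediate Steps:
C(Y) = 14
U(k) = -88
U(C(-10))/l = -88/10781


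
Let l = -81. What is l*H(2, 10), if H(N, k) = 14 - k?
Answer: -324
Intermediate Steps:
l*H(2, 10) = -81*(14 - 1*10) = -81*(14 - 10) = -81*4 = -324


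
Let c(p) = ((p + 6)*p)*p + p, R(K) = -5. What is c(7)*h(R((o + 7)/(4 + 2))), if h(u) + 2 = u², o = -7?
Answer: 14812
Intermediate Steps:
c(p) = p + p²*(6 + p) (c(p) = ((6 + p)*p)*p + p = (p*(6 + p))*p + p = p²*(6 + p) + p = p + p²*(6 + p))
h(u) = -2 + u²
c(7)*h(R((o + 7)/(4 + 2))) = (7*(1 + 7² + 6*7))*(-2 + (-5)²) = (7*(1 + 49 + 42))*(-2 + 25) = (7*92)*23 = 644*23 = 14812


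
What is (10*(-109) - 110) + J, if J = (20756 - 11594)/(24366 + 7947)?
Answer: -12922146/10771 ≈ -1199.7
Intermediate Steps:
J = 3054/10771 (J = 9162/32313 = 9162*(1/32313) = 3054/10771 ≈ 0.28354)
(10*(-109) - 110) + J = (10*(-109) - 110) + 3054/10771 = (-1090 - 110) + 3054/10771 = -1200 + 3054/10771 = -12922146/10771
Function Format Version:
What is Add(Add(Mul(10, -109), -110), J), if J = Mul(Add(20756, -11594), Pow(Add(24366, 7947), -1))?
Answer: Rational(-12922146, 10771) ≈ -1199.7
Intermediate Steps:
J = Rational(3054, 10771) (J = Mul(9162, Pow(32313, -1)) = Mul(9162, Rational(1, 32313)) = Rational(3054, 10771) ≈ 0.28354)
Add(Add(Mul(10, -109), -110), J) = Add(Add(Mul(10, -109), -110), Rational(3054, 10771)) = Add(Add(-1090, -110), Rational(3054, 10771)) = Add(-1200, Rational(3054, 10771)) = Rational(-12922146, 10771)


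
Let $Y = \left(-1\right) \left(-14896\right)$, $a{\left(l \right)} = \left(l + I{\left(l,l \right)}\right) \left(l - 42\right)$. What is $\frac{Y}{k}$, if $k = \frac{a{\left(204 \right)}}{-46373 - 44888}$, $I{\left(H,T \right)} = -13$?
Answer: $- \frac{679711928}{15471} \approx -43935.0$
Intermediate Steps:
$a{\left(l \right)} = \left(-42 + l\right) \left(-13 + l\right)$ ($a{\left(l \right)} = \left(l - 13\right) \left(l - 42\right) = \left(-13 + l\right) \left(-42 + l\right) = \left(-42 + l\right) \left(-13 + l\right)$)
$k = - \frac{30942}{91261}$ ($k = \frac{546 + 204^{2} - 11220}{-46373 - 44888} = \frac{546 + 41616 - 11220}{-46373 - 44888} = \frac{30942}{-91261} = 30942 \left(- \frac{1}{91261}\right) = - \frac{30942}{91261} \approx -0.33905$)
$Y = 14896$
$\frac{Y}{k} = \frac{14896}{- \frac{30942}{91261}} = 14896 \left(- \frac{91261}{30942}\right) = - \frac{679711928}{15471}$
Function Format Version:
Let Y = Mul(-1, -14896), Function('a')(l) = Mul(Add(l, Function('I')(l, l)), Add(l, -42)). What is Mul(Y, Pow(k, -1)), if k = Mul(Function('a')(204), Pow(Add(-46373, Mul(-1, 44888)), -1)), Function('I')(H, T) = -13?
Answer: Rational(-679711928, 15471) ≈ -43935.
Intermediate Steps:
Function('a')(l) = Mul(Add(-42, l), Add(-13, l)) (Function('a')(l) = Mul(Add(l, -13), Add(l, -42)) = Mul(Add(-13, l), Add(-42, l)) = Mul(Add(-42, l), Add(-13, l)))
k = Rational(-30942, 91261) (k = Mul(Add(546, Pow(204, 2), Mul(-55, 204)), Pow(Add(-46373, Mul(-1, 44888)), -1)) = Mul(Add(546, 41616, -11220), Pow(Add(-46373, -44888), -1)) = Mul(30942, Pow(-91261, -1)) = Mul(30942, Rational(-1, 91261)) = Rational(-30942, 91261) ≈ -0.33905)
Y = 14896
Mul(Y, Pow(k, -1)) = Mul(14896, Pow(Rational(-30942, 91261), -1)) = Mul(14896, Rational(-91261, 30942)) = Rational(-679711928, 15471)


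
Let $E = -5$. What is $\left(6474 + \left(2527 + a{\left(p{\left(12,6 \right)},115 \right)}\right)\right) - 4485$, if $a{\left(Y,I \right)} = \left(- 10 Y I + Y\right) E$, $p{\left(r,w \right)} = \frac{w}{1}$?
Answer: $38986$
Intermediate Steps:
$p{\left(r,w \right)} = w$ ($p{\left(r,w \right)} = w 1 = w$)
$a{\left(Y,I \right)} = - 5 Y + 50 I Y$ ($a{\left(Y,I \right)} = \left(- 10 Y I + Y\right) \left(-5\right) = \left(- 10 I Y + Y\right) \left(-5\right) = \left(Y - 10 I Y\right) \left(-5\right) = - 5 Y + 50 I Y$)
$\left(6474 + \left(2527 + a{\left(p{\left(12,6 \right)},115 \right)}\right)\right) - 4485 = \left(6474 + \left(2527 + 5 \cdot 6 \left(-1 + 10 \cdot 115\right)\right)\right) - 4485 = \left(6474 + \left(2527 + 5 \cdot 6 \left(-1 + 1150\right)\right)\right) - 4485 = \left(6474 + \left(2527 + 5 \cdot 6 \cdot 1149\right)\right) - 4485 = \left(6474 + \left(2527 + 34470\right)\right) - 4485 = \left(6474 + 36997\right) - 4485 = 43471 - 4485 = 38986$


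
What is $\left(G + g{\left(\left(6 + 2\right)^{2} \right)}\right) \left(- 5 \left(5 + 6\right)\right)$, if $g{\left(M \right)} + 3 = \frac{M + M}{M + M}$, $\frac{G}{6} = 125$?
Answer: $-41140$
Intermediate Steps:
$G = 750$ ($G = 6 \cdot 125 = 750$)
$g{\left(M \right)} = -2$ ($g{\left(M \right)} = -3 + \frac{M + M}{M + M} = -3 + \frac{2 M}{2 M} = -3 + 2 M \frac{1}{2 M} = -3 + 1 = -2$)
$\left(G + g{\left(\left(6 + 2\right)^{2} \right)}\right) \left(- 5 \left(5 + 6\right)\right) = \left(750 - 2\right) \left(- 5 \left(5 + 6\right)\right) = 748 \left(\left(-5\right) 11\right) = 748 \left(-55\right) = -41140$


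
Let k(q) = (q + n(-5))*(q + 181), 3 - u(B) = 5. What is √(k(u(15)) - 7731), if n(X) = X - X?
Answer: I*√8089 ≈ 89.939*I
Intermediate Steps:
u(B) = -2 (u(B) = 3 - 1*5 = 3 - 5 = -2)
n(X) = 0
k(q) = q*(181 + q) (k(q) = (q + 0)*(q + 181) = q*(181 + q))
√(k(u(15)) - 7731) = √(-2*(181 - 2) - 7731) = √(-2*179 - 7731) = √(-358 - 7731) = √(-8089) = I*√8089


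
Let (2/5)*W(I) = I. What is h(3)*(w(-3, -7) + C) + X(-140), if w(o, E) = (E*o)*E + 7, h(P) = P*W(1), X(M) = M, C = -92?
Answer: -1880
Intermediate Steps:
W(I) = 5*I/2
h(P) = 5*P/2 (h(P) = P*((5/2)*1) = P*(5/2) = 5*P/2)
w(o, E) = 7 + o*E² (w(o, E) = o*E² + 7 = 7 + o*E²)
h(3)*(w(-3, -7) + C) + X(-140) = ((5/2)*3)*((7 - 3*(-7)²) - 92) - 140 = 15*((7 - 3*49) - 92)/2 - 140 = 15*((7 - 147) - 92)/2 - 140 = 15*(-140 - 92)/2 - 140 = (15/2)*(-232) - 140 = -1740 - 140 = -1880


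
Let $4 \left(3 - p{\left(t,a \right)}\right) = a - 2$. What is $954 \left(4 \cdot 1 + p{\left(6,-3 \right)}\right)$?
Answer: $\frac{15741}{2} \approx 7870.5$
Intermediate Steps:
$p{\left(t,a \right)} = \frac{7}{2} - \frac{a}{4}$ ($p{\left(t,a \right)} = 3 - \frac{a - 2}{4} = 3 - \frac{-2 + a}{4} = 3 - \left(- \frac{1}{2} + \frac{a}{4}\right) = \frac{7}{2} - \frac{a}{4}$)
$954 \left(4 \cdot 1 + p{\left(6,-3 \right)}\right) = 954 \left(4 \cdot 1 + \left(\frac{7}{2} - - \frac{3}{4}\right)\right) = 954 \left(4 + \left(\frac{7}{2} + \frac{3}{4}\right)\right) = 954 \left(4 + \frac{17}{4}\right) = 954 \cdot \frac{33}{4} = \frac{15741}{2}$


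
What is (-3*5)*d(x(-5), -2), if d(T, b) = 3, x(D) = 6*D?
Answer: -45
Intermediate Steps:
(-3*5)*d(x(-5), -2) = -3*5*3 = -15*3 = -45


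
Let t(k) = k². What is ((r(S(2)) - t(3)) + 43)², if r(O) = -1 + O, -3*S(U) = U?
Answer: 9409/9 ≈ 1045.4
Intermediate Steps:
S(U) = -U/3
((r(S(2)) - t(3)) + 43)² = (((-1 - ⅓*2) - 1*3²) + 43)² = (((-1 - ⅔) - 1*9) + 43)² = ((-5/3 - 9) + 43)² = (-32/3 + 43)² = (97/3)² = 9409/9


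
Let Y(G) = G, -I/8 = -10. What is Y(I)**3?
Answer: 512000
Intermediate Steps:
I = 80 (I = -8*(-10) = 80)
Y(I)**3 = 80**3 = 512000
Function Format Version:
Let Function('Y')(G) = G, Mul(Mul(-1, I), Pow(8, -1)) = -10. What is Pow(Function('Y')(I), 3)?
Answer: 512000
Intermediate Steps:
I = 80 (I = Mul(-8, -10) = 80)
Pow(Function('Y')(I), 3) = Pow(80, 3) = 512000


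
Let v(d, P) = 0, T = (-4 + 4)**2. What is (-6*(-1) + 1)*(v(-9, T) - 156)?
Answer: -1092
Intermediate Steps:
T = 0 (T = 0**2 = 0)
(-6*(-1) + 1)*(v(-9, T) - 156) = (-6*(-1) + 1)*(0 - 156) = (6 + 1)*(-156) = 7*(-156) = -1092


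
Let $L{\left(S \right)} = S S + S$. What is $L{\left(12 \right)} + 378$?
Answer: $534$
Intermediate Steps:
$L{\left(S \right)} = S + S^{2}$ ($L{\left(S \right)} = S^{2} + S = S + S^{2}$)
$L{\left(12 \right)} + 378 = 12 \left(1 + 12\right) + 378 = 12 \cdot 13 + 378 = 156 + 378 = 534$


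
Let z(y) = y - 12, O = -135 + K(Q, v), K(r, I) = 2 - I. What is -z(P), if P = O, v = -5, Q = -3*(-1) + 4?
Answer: 140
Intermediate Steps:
Q = 7 (Q = 3 + 4 = 7)
O = -128 (O = -135 + (2 - 1*(-5)) = -135 + (2 + 5) = -135 + 7 = -128)
P = -128
z(y) = -12 + y
-z(P) = -(-12 - 128) = -1*(-140) = 140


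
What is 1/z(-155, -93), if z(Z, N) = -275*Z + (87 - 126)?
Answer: 1/42586 ≈ 2.3482e-5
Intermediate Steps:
z(Z, N) = -39 - 275*Z (z(Z, N) = -275*Z - 39 = -39 - 275*Z)
1/z(-155, -93) = 1/(-39 - 275*(-155)) = 1/(-39 + 42625) = 1/42586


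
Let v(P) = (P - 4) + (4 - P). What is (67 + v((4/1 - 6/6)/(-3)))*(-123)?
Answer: -8241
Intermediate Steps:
v(P) = 0 (v(P) = (-4 + P) + (4 - P) = 0)
(67 + v((4/1 - 6/6)/(-3)))*(-123) = (67 + 0)*(-123) = 67*(-123) = -8241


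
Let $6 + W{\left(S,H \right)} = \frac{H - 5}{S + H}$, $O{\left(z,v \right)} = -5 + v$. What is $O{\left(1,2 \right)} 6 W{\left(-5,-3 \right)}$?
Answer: $90$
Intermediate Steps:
$W{\left(S,H \right)} = -6 + \frac{-5 + H}{H + S}$ ($W{\left(S,H \right)} = -6 + \frac{H - 5}{S + H} = -6 + \frac{-5 + H}{H + S}$)
$O{\left(1,2 \right)} 6 W{\left(-5,-3 \right)} = \left(-5 + 2\right) 6 \frac{-5 - -30 - -15}{-3 - 5} = \left(-3\right) 6 \frac{-5 + 30 + 15}{-8} = - 18 \left(\left(- \frac{1}{8}\right) 40\right) = \left(-18\right) \left(-5\right) = 90$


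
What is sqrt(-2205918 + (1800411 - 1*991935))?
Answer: I*sqrt(1397442) ≈ 1182.1*I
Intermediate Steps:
sqrt(-2205918 + (1800411 - 1*991935)) = sqrt(-2205918 + (1800411 - 991935)) = sqrt(-2205918 + 808476) = sqrt(-1397442) = I*sqrt(1397442)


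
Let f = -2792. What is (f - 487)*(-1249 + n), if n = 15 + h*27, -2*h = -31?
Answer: 5348049/2 ≈ 2.6740e+6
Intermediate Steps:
h = 31/2 (h = -½*(-31) = 31/2 ≈ 15.500)
n = 867/2 (n = 15 + (31/2)*27 = 15 + 837/2 = 867/2 ≈ 433.50)
(f - 487)*(-1249 + n) = (-2792 - 487)*(-1249 + 867/2) = -3279*(-1631/2) = 5348049/2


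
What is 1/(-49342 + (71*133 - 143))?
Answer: -1/40042 ≈ -2.4974e-5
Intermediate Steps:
1/(-49342 + (71*133 - 143)) = 1/(-49342 + (9443 - 143)) = 1/(-49342 + 9300) = 1/(-40042) = -1/40042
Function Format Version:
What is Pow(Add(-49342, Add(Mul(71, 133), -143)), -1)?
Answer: Rational(-1, 40042) ≈ -2.4974e-5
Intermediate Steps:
Pow(Add(-49342, Add(Mul(71, 133), -143)), -1) = Pow(Add(-49342, Add(9443, -143)), -1) = Pow(Add(-49342, 9300), -1) = Pow(-40042, -1) = Rational(-1, 40042)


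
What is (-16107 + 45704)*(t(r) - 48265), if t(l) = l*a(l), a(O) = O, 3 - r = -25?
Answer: -1405295157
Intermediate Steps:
r = 28 (r = 3 - 1*(-25) = 3 + 25 = 28)
t(l) = l² (t(l) = l*l = l²)
(-16107 + 45704)*(t(r) - 48265) = (-16107 + 45704)*(28² - 48265) = 29597*(784 - 48265) = 29597*(-47481) = -1405295157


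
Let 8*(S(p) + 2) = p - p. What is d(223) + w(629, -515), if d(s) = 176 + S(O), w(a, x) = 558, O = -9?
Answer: 732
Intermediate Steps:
S(p) = -2 (S(p) = -2 + (p - p)/8 = -2 + (⅛)*0 = -2 + 0 = -2)
d(s) = 174 (d(s) = 176 - 2 = 174)
d(223) + w(629, -515) = 174 + 558 = 732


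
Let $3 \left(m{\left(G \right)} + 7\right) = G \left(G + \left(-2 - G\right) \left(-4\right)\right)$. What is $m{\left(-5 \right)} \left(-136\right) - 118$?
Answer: $- \frac{9058}{3} \approx -3019.3$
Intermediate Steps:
$m{\left(G \right)} = -7 + \frac{G \left(8 + 5 G\right)}{3}$ ($m{\left(G \right)} = -7 + \frac{G \left(G + \left(-2 - G\right) \left(-4\right)\right)}{3} = -7 + \frac{G \left(G + \left(8 + 4 G\right)\right)}{3} = -7 + \frac{G \left(8 + 5 G\right)}{3}$)
$m{\left(-5 \right)} \left(-136\right) - 118 = \left(-7 + \frac{5 \left(-5\right)^{2}}{3} + \frac{8}{3} \left(-5\right)\right) \left(-136\right) - 118 = \left(-7 + \frac{5}{3} \cdot 25 - \frac{40}{3}\right) \left(-136\right) - 118 = \left(-7 + \frac{125}{3} - \frac{40}{3}\right) \left(-136\right) - 118 = \frac{64}{3} \left(-136\right) - 118 = - \frac{8704}{3} - 118 = - \frac{9058}{3}$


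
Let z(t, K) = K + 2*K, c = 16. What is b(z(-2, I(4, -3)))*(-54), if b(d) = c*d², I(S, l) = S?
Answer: -124416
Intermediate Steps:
z(t, K) = 3*K
b(d) = 16*d²
b(z(-2, I(4, -3)))*(-54) = (16*(3*4)²)*(-54) = (16*12²)*(-54) = (16*144)*(-54) = 2304*(-54) = -124416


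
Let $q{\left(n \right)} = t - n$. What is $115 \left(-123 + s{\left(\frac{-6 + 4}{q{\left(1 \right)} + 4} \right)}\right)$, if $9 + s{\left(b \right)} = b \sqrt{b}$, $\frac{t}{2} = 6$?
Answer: $-15180 - \frac{46 i \sqrt{30}}{45} \approx -15180.0 - 5.5989 i$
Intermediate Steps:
$t = 12$ ($t = 2 \cdot 6 = 12$)
$q{\left(n \right)} = 12 - n$
$s{\left(b \right)} = -9 + b^{\frac{3}{2}}$ ($s{\left(b \right)} = -9 + b \sqrt{b} = -9 + b^{\frac{3}{2}}$)
$115 \left(-123 + s{\left(\frac{-6 + 4}{q{\left(1 \right)} + 4} \right)}\right) = 115 \left(-123 - \left(9 - \left(\frac{-6 + 4}{\left(12 - 1\right) + 4}\right)^{\frac{3}{2}}\right)\right) = 115 \left(-123 - \left(9 - \left(- \frac{2}{\left(12 - 1\right) + 4}\right)^{\frac{3}{2}}\right)\right) = 115 \left(-123 - \left(9 - \left(- \frac{2}{11 + 4}\right)^{\frac{3}{2}}\right)\right) = 115 \left(-123 - \left(9 - \left(- \frac{2}{15}\right)^{\frac{3}{2}}\right)\right) = 115 \left(-123 - \left(9 + \frac{2 i \sqrt{30}}{225}\right)\right) = 115 \left(-132 - \frac{2 i \sqrt{30}}{225}\right) = -15180 - \frac{46 i \sqrt{30}}{45}$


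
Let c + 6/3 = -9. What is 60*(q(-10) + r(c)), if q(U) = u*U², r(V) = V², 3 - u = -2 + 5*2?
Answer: -22740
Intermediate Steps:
c = -11 (c = -2 - 9 = -11)
u = -5 (u = 3 - (-2 + 5*2) = 3 - (-2 + 10) = 3 - 1*8 = 3 - 8 = -5)
q(U) = -5*U²
60*(q(-10) + r(c)) = 60*(-5*(-10)² + (-11)²) = 60*(-5*100 + 121) = 60*(-500 + 121) = 60*(-379) = -22740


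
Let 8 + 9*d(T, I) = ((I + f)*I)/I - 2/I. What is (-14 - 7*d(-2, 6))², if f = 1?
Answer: 122500/729 ≈ 168.04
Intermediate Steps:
d(T, I) = -7/9 - 2/(9*I) + I/9 (d(T, I) = -8/9 + (((I + 1)*I)/I - 2/I)/9 = -8/9 + (((1 + I)*I)/I - 2/I)/9 = -8/9 + ((I*(1 + I))/I - 2/I)/9 = -8/9 + ((1 + I) - 2/I)/9 = -8/9 + (1 + I - 2/I)/9 = -8/9 + (⅑ - 2/(9*I) + I/9) = -7/9 - 2/(9*I) + I/9)
(-14 - 7*d(-2, 6))² = (-14 - 7*(-2 + 6*(-7 + 6))/(9*6))² = (-14 - 7*(-2 + 6*(-1))/(9*6))² = (-14 - 7*(-2 - 6)/(9*6))² = (-14 - 7*(-8)/(9*6))² = (-14 - 7*(-4/27))² = (-14 + 28/27)² = (-350/27)² = 122500/729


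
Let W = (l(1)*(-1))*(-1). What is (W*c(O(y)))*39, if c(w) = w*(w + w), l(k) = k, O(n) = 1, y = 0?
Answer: 78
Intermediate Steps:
c(w) = 2*w² (c(w) = w*(2*w) = 2*w²)
W = 1 (W = (1*(-1))*(-1) = -1*(-1) = 1)
(W*c(O(y)))*39 = (1*(2*1²))*39 = (1*(2*1))*39 = (1*2)*39 = 2*39 = 78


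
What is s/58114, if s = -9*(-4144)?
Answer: 2664/4151 ≈ 0.64177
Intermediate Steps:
s = 37296
s/58114 = 37296/58114 = 37296*(1/58114) = 2664/4151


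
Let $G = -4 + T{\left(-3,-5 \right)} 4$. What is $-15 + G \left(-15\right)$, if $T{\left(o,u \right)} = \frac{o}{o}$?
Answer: $-15$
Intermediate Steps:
$T{\left(o,u \right)} = 1$
$G = 0$ ($G = -4 + 1 \cdot 4 = -4 + 4 = 0$)
$-15 + G \left(-15\right) = -15 + 0 \left(-15\right) = -15 + 0 = -15$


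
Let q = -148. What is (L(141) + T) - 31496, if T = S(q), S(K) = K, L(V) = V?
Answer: -31503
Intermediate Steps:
T = -148
(L(141) + T) - 31496 = (141 - 148) - 31496 = -7 - 31496 = -31503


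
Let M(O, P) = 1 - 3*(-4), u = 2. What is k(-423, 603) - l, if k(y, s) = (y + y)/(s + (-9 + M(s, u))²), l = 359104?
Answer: -222286222/619 ≈ -3.5911e+5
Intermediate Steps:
M(O, P) = 13 (M(O, P) = 1 + 12 = 13)
k(y, s) = 2*y/(16 + s) (k(y, s) = (y + y)/(s + (-9 + 13)²) = (2*y)/(s + 4²) = (2*y)/(s + 16) = (2*y)/(16 + s) = 2*y/(16 + s))
k(-423, 603) - l = 2*(-423)/(16 + 603) - 1*359104 = 2*(-423)/619 - 359104 = 2*(-423)*(1/619) - 359104 = -846/619 - 359104 = -222286222/619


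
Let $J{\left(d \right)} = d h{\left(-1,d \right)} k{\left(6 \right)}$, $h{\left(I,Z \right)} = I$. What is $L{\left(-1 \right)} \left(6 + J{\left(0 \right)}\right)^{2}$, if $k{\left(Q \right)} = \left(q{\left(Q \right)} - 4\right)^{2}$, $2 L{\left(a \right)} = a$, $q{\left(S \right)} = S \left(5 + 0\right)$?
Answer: $-18$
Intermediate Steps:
$q{\left(S \right)} = 5 S$ ($q{\left(S \right)} = S 5 = 5 S$)
$L{\left(a \right)} = \frac{a}{2}$
$k{\left(Q \right)} = \left(-4 + 5 Q\right)^{2}$ ($k{\left(Q \right)} = \left(5 Q - 4\right)^{2} = \left(-4 + 5 Q\right)^{2}$)
$J{\left(d \right)} = - 676 d$ ($J{\left(d \right)} = d \left(-1\right) \left(-4 + 5 \cdot 6\right)^{2} = - d \left(-4 + 30\right)^{2} = - d 26^{2} = - d 676 = - 676 d$)
$L{\left(-1 \right)} \left(6 + J{\left(0 \right)}\right)^{2} = \frac{1}{2} \left(-1\right) \left(6 - 0\right)^{2} = - \frac{\left(6 + 0\right)^{2}}{2} = - \frac{6^{2}}{2} = \left(- \frac{1}{2}\right) 36 = -18$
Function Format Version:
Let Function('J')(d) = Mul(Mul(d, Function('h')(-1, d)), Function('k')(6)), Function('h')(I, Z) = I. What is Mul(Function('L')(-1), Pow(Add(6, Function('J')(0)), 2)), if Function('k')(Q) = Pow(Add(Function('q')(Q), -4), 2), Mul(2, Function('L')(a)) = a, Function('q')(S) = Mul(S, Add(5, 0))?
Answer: -18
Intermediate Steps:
Function('q')(S) = Mul(5, S) (Function('q')(S) = Mul(S, 5) = Mul(5, S))
Function('L')(a) = Mul(Rational(1, 2), a)
Function('k')(Q) = Pow(Add(-4, Mul(5, Q)), 2) (Function('k')(Q) = Pow(Add(Mul(5, Q), -4), 2) = Pow(Add(-4, Mul(5, Q)), 2))
Function('J')(d) = Mul(-676, d) (Function('J')(d) = Mul(Mul(d, -1), Pow(Add(-4, Mul(5, 6)), 2)) = Mul(Mul(-1, d), Pow(Add(-4, 30), 2)) = Mul(Mul(-1, d), Pow(26, 2)) = Mul(Mul(-1, d), 676) = Mul(-676, d))
Mul(Function('L')(-1), Pow(Add(6, Function('J')(0)), 2)) = Mul(Mul(Rational(1, 2), -1), Pow(Add(6, Mul(-676, 0)), 2)) = Mul(Rational(-1, 2), Pow(Add(6, 0), 2)) = Mul(Rational(-1, 2), Pow(6, 2)) = Mul(Rational(-1, 2), 36) = -18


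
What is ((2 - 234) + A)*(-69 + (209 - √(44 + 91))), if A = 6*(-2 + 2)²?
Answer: -32480 + 696*√15 ≈ -29784.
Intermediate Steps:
A = 0 (A = 6*0² = 6*0 = 0)
((2 - 234) + A)*(-69 + (209 - √(44 + 91))) = ((2 - 234) + 0)*(-69 + (209 - √(44 + 91))) = (-232 + 0)*(-69 + (209 - √135)) = -232*(-69 + (209 - 3*√15)) = -232*(140 - 3*√15) = -32480 + 696*√15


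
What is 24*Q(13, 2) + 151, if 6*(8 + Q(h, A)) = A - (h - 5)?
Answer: -65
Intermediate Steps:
Q(h, A) = -43/6 - h/6 + A/6 (Q(h, A) = -8 + (A - (h - 5))/6 = -8 + (A - (-5 + h))/6 = -8 + (A + (5 - h))/6 = -8 + (5 + A - h)/6 = -8 + (⅚ - h/6 + A/6) = -43/6 - h/6 + A/6)
24*Q(13, 2) + 151 = 24*(-43/6 - ⅙*13 + (⅙)*2) + 151 = 24*(-43/6 - 13/6 + ⅓) + 151 = 24*(-9) + 151 = -216 + 151 = -65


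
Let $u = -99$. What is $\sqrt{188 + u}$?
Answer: $\sqrt{89} \approx 9.434$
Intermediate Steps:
$\sqrt{188 + u} = \sqrt{188 - 99} = \sqrt{89}$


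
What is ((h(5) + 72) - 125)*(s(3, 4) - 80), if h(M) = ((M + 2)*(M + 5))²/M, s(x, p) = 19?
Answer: -56547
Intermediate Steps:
h(M) = (2 + M)²*(5 + M)²/M (h(M) = ((2 + M)*(5 + M))²/M = ((2 + M)²*(5 + M)²)/M = (2 + M)²*(5 + M)²/M)
((h(5) + 72) - 125)*(s(3, 4) - 80) = (((2 + 5)²*(5 + 5)²/5 + 72) - 125)*(19 - 80) = (((⅕)*7²*10² + 72) - 125)*(-61) = (((⅕)*49*100 + 72) - 125)*(-61) = ((980 + 72) - 125)*(-61) = (1052 - 125)*(-61) = 927*(-61) = -56547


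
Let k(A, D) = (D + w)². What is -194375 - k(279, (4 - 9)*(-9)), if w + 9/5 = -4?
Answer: -4897791/25 ≈ -1.9591e+5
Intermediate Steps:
w = -29/5 (w = -9/5 - 4 = -29/5 ≈ -5.8000)
k(A, D) = (-29/5 + D)² (k(A, D) = (D - 29/5)² = (-29/5 + D)²)
-194375 - k(279, (4 - 9)*(-9)) = -194375 - (-29 + 5*((4 - 9)*(-9)))²/25 = -194375 - (-29 + 5*(-5*(-9)))²/25 = -194375 - (-29 + 5*45)²/25 = -194375 - (-29 + 225)²/25 = -194375 - 196²/25 = -194375 - 38416/25 = -4897791/25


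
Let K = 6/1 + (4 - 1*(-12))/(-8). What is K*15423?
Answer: 61692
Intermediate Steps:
K = 4 (K = 6*1 + (4 + 12)*(-1/8) = 6 + 16*(-1/8) = 6 - 2 = 4)
K*15423 = 4*15423 = 61692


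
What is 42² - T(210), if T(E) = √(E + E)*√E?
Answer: 1764 - 210*√2 ≈ 1467.0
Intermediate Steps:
T(E) = E*√2 (T(E) = √(2*E)*√E = (√2*√E)*√E = E*√2)
42² - T(210) = 42² - 210*√2 = 1764 - 210*√2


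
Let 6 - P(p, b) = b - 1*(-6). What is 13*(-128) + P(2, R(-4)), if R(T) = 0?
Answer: -1664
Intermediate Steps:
P(p, b) = -b (P(p, b) = 6 - (b - 1*(-6)) = 6 - (b + 6) = 6 - (6 + b) = 6 + (-6 - b) = -b)
13*(-128) + P(2, R(-4)) = 13*(-128) - 1*0 = -1664 + 0 = -1664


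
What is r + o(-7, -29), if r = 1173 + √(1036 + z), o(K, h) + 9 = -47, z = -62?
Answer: 1117 + √974 ≈ 1148.2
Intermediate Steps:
o(K, h) = -56 (o(K, h) = -9 - 47 = -56)
r = 1173 + √974 (r = 1173 + √(1036 - 62) = 1173 + √974 ≈ 1204.2)
r + o(-7, -29) = (1173 + √974) - 56 = 1117 + √974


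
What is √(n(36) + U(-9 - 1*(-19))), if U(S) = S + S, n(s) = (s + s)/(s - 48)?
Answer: √14 ≈ 3.7417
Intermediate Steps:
n(s) = 2*s/(-48 + s) (n(s) = (2*s)/(-48 + s) = 2*s/(-48 + s))
U(S) = 2*S
√(n(36) + U(-9 - 1*(-19))) = √(2*36/(-48 + 36) + 2*(-9 - 1*(-19))) = √(2*36/(-12) + 2*(-9 + 19)) = √(2*36*(-1/12) + 2*10) = √(-6 + 20) = √14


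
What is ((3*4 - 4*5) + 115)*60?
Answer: 6420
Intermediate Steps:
((3*4 - 4*5) + 115)*60 = ((12 - 20) + 115)*60 = (-8 + 115)*60 = 107*60 = 6420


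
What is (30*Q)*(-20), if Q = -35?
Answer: 21000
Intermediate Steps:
(30*Q)*(-20) = (30*(-35))*(-20) = -1050*(-20) = 21000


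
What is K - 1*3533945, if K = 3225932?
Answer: -308013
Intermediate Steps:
K - 1*3533945 = 3225932 - 1*3533945 = 3225932 - 3533945 = -308013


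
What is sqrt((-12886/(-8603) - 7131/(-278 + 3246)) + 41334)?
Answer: sqrt(137489488485978734)/1823836 ≈ 203.31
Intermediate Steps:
sqrt((-12886/(-8603) - 7131/(-278 + 3246)) + 41334) = sqrt((-12886*(-1/8603) - 7131/2968) + 41334) = sqrt((12886/8603 - 7131*1/2968) + 41334) = sqrt((12886/8603 - 7131/2968) + 41334) = sqrt(-3300335/3647672 + 41334) = sqrt(150769574113/3647672) = sqrt(137489488485978734)/1823836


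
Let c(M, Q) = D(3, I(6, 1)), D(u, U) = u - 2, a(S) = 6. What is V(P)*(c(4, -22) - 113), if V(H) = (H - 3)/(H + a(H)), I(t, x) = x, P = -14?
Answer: -238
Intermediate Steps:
D(u, U) = -2 + u
c(M, Q) = 1 (c(M, Q) = -2 + 3 = 1)
V(H) = (-3 + H)/(6 + H) (V(H) = (H - 3)/(H + 6) = (-3 + H)/(6 + H))
V(P)*(c(4, -22) - 113) = ((-3 - 14)/(6 - 14))*(1 - 113) = (-17/(-8))*(-112) = -⅛*(-17)*(-112) = (17/8)*(-112) = -238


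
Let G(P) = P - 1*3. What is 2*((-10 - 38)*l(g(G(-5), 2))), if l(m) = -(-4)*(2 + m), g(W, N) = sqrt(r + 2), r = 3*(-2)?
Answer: -768 - 768*I ≈ -768.0 - 768.0*I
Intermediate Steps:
G(P) = -3 + P (G(P) = P - 3 = -3 + P)
r = -6
g(W, N) = 2*I (g(W, N) = sqrt(-6 + 2) = sqrt(-4) = 2*I)
l(m) = 8 + 4*m (l(m) = -(-8 - 4*m) = 8 + 4*m)
2*((-10 - 38)*l(g(G(-5), 2))) = 2*((-10 - 38)*(8 + 4*(2*I))) = 2*(-48*(8 + 8*I)) = 2*(-384 - 384*I) = -768 - 768*I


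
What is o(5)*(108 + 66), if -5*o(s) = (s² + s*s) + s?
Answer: -1914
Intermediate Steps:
o(s) = -2*s²/5 - s/5 (o(s) = -((s² + s*s) + s)/5 = -((s² + s²) + s)/5 = -(2*s² + s)/5 = -(s + 2*s²)/5 = -2*s²/5 - s/5)
o(5)*(108 + 66) = (-⅕*5*(1 + 2*5))*(108 + 66) = -⅕*5*(1 + 10)*174 = -⅕*5*11*174 = -11*174 = -1914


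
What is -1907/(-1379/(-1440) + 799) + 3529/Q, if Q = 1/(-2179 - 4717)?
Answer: -28033571819056/1151939 ≈ -2.4336e+7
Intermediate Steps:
Q = -1/6896 (Q = 1/(-6896) = -1/6896 ≈ -0.00014501)
-1907/(-1379/(-1440) + 799) + 3529/Q = -1907/(-1379/(-1440) + 799) + 3529/(-1/6896) = -1907/(-1379*(-1/1440) + 799) + 3529*(-6896) = -1907/(1379/1440 + 799) - 24335984 = -1907/1151939/1440 - 24335984 = -1907*1440/1151939 - 24335984 = -2746080/1151939 - 24335984 = -28033571819056/1151939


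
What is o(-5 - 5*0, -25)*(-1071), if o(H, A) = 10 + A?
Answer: 16065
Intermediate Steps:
o(-5 - 5*0, -25)*(-1071) = (10 - 25)*(-1071) = -15*(-1071) = 16065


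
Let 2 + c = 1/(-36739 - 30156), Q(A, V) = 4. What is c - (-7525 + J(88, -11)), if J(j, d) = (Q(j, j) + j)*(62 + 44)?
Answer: -149108956/66895 ≈ -2229.0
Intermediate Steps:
J(j, d) = 424 + 106*j (J(j, d) = (4 + j)*(62 + 44) = (4 + j)*106 = 424 + 106*j)
c = -133791/66895 (c = -2 + 1/(-36739 - 30156) = -2 + 1/(-66895) = -2 - 1/66895 = -133791/66895 ≈ -2.0000)
c - (-7525 + J(88, -11)) = -133791/66895 - (-7525 + (424 + 106*88)) = -133791/66895 - (-7525 + (424 + 9328)) = -133791/66895 - (-7525 + 9752) = -133791/66895 - 1*2227 = -133791/66895 - 2227 = -149108956/66895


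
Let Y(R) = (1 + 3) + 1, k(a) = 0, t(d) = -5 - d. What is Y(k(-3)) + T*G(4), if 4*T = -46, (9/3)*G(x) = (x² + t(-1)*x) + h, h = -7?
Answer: 191/6 ≈ 31.833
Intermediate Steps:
Y(R) = 5 (Y(R) = 4 + 1 = 5)
G(x) = -7/3 - 4*x/3 + x²/3 (G(x) = ((x² + (-5 - 1*(-1))*x) - 7)/3 = ((x² + (-5 + 1)*x) - 7)/3 = ((x² - 4*x) - 7)/3 = (-7 + x² - 4*x)/3 = -7/3 - 4*x/3 + x²/3)
T = -23/2 (T = (¼)*(-46) = -23/2 ≈ -11.500)
Y(k(-3)) + T*G(4) = 5 - 23*(-7/3 - 4/3*4 + (⅓)*4²)/2 = 5 - 23*(-7/3 - 16/3 + (⅓)*16)/2 = 5 - 23*(-7/3 - 16/3 + 16/3)/2 = 5 - 23/2*(-7/3) = 5 + 161/6 = 191/6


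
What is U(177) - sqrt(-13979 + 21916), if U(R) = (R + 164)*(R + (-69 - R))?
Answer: -23529 - sqrt(7937) ≈ -23618.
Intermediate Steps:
U(R) = -11316 - 69*R (U(R) = (164 + R)*(-69) = -11316 - 69*R)
U(177) - sqrt(-13979 + 21916) = (-11316 - 69*177) - sqrt(-13979 + 21916) = (-11316 - 12213) - sqrt(7937) = -23529 - sqrt(7937)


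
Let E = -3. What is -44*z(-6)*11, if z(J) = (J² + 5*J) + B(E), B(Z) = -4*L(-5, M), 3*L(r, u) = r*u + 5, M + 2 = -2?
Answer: 39688/3 ≈ 13229.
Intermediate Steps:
M = -4 (M = -2 - 2 = -4)
L(r, u) = 5/3 + r*u/3 (L(r, u) = (r*u + 5)/3 = (5 + r*u)/3 = 5/3 + r*u/3)
B(Z) = -100/3 (B(Z) = -4*(5/3 + (⅓)*(-5)*(-4)) = -4*(5/3 + 20/3) = -4*25/3 = -100/3)
z(J) = -100/3 + J² + 5*J (z(J) = (J² + 5*J) - 100/3 = -100/3 + J² + 5*J)
-44*z(-6)*11 = -44*(-100/3 + (-6)² + 5*(-6))*11 = -44*(-100/3 + 36 - 30)*11 = -44*(-82/3)*11 = (3608/3)*11 = 39688/3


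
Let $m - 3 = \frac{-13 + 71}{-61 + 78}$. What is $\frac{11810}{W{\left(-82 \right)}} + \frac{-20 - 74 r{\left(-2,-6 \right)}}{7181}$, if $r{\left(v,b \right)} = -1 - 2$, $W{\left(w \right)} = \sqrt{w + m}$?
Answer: $\frac{202}{7181} - \frac{2362 i \sqrt{21845}}{257} \approx 0.02813 - 1358.4 i$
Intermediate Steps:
$m = \frac{109}{17}$ ($m = 3 + \frac{-13 + 71}{-61 + 78} = 3 + \frac{58}{17} = \frac{109}{17} \approx 6.4118$)
$W{\left(w \right)} = \sqrt{\frac{109}{17} + w}$ ($W{\left(w \right)} = \sqrt{w + \frac{109}{17}} = \sqrt{\frac{109}{17} + w}$)
$r{\left(v,b \right)} = -3$ ($r{\left(v,b \right)} = -1 - 2 = -3$)
$\frac{11810}{W{\left(-82 \right)}} + \frac{-20 - 74 r{\left(-2,-6 \right)}}{7181} = \frac{11810}{\frac{1}{17} \sqrt{1853 + 289 \left(-82\right)}} + \frac{-20 - -222}{7181} = \frac{11810}{\frac{1}{17} \sqrt{1853 - 23698}} + \left(-20 + 222\right) \frac{1}{7181} = \frac{11810}{\frac{1}{17} \sqrt{-21845}} + 202 \cdot \frac{1}{7181} = \frac{11810}{\frac{1}{17} i \sqrt{21845}} + \frac{202}{7181} = 11810 \left(- \frac{i \sqrt{21845}}{1285}\right) + \frac{202}{7181} = - \frac{2362 i \sqrt{21845}}{257} + \frac{202}{7181} = \frac{202}{7181} - \frac{2362 i \sqrt{21845}}{257}$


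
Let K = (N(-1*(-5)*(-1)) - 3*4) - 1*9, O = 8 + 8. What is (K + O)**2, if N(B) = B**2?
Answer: 400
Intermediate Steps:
O = 16
K = 4 (K = ((-1*(-5)*(-1))**2 - 3*4) - 1*9 = ((5*(-1))**2 - 12) - 9 = ((-5)**2 - 12) - 9 = (25 - 12) - 9 = 13 - 9 = 4)
(K + O)**2 = (4 + 16)**2 = 20**2 = 400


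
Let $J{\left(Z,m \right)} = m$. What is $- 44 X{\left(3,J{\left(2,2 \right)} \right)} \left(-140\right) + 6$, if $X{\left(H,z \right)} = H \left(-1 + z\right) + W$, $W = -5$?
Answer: $-12314$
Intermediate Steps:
$X{\left(H,z \right)} = -5 + H \left(-1 + z\right)$ ($X{\left(H,z \right)} = H \left(-1 + z\right) - 5 = -5 + H \left(-1 + z\right)$)
$- 44 X{\left(3,J{\left(2,2 \right)} \right)} \left(-140\right) + 6 = - 44 \left(-5 - 3 + 3 \cdot 2\right) \left(-140\right) + 6 = - 44 \left(-5 - 3 + 6\right) \left(-140\right) + 6 = \left(-44\right) \left(-2\right) \left(-140\right) + 6 = 88 \left(-140\right) + 6 = -12320 + 6 = -12314$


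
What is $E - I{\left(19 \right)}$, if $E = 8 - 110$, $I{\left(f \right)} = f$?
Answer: $-121$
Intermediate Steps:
$E = -102$ ($E = 8 - 110 = -102$)
$E - I{\left(19 \right)} = -102 - 19 = -121$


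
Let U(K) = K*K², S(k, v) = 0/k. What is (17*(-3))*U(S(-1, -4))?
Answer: 0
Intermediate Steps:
S(k, v) = 0
U(K) = K³
(17*(-3))*U(S(-1, -4)) = (17*(-3))*0³ = -51*0 = 0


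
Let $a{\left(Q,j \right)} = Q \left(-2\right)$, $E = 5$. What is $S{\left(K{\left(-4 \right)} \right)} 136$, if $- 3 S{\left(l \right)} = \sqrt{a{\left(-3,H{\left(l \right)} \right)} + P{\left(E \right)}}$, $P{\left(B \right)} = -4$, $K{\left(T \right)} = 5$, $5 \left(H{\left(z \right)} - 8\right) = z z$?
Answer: $- \frac{136 \sqrt{2}}{3} \approx -64.111$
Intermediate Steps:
$H{\left(z \right)} = 8 + \frac{z^{2}}{5}$ ($H{\left(z \right)} = 8 + \frac{z z}{5} = 8 + \frac{z^{2}}{5}$)
$a{\left(Q,j \right)} = - 2 Q$
$S{\left(l \right)} = - \frac{\sqrt{2}}{3}$ ($S{\left(l \right)} = - \frac{\sqrt{\left(-2\right) \left(-3\right) - 4}}{3} = - \frac{\sqrt{6 - 4}}{3} = - \frac{\sqrt{2}}{3}$)
$S{\left(K{\left(-4 \right)} \right)} 136 = - \frac{\sqrt{2}}{3} \cdot 136 = - \frac{136 \sqrt{2}}{3}$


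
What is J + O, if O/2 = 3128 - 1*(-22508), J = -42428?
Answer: 8844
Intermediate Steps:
O = 51272 (O = 2*(3128 - 1*(-22508)) = 2*(3128 + 22508) = 2*25636 = 51272)
J + O = -42428 + 51272 = 8844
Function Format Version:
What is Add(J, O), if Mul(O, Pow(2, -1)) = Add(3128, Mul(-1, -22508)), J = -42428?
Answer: 8844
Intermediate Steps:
O = 51272 (O = Mul(2, Add(3128, Mul(-1, -22508))) = Mul(2, Add(3128, 22508)) = Mul(2, 25636) = 51272)
Add(J, O) = Add(-42428, 51272) = 8844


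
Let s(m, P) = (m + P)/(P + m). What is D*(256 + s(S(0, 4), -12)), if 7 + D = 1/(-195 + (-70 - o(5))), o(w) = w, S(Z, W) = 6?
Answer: -485987/270 ≈ -1800.0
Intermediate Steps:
s(m, P) = 1 (s(m, P) = (P + m)/(P + m) = 1)
D = -1891/270 (D = -7 + 1/(-195 + (-70 - 1*5)) = -7 + 1/(-195 + (-70 - 5)) = -7 + 1/(-195 - 75) = -7 + 1/(-270) = -7 - 1/270 = -1891/270 ≈ -7.0037)
D*(256 + s(S(0, 4), -12)) = -1891*(256 + 1)/270 = -1891/270*257 = -485987/270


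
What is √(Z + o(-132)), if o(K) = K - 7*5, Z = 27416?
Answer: √27249 ≈ 165.07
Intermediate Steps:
o(K) = -35 + K (o(K) = K - 35 = -35 + K)
√(Z + o(-132)) = √(27416 + (-35 - 132)) = √(27416 - 167) = √27249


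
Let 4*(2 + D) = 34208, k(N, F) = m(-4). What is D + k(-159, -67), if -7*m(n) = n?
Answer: 59854/7 ≈ 8550.6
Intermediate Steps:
m(n) = -n/7
k(N, F) = 4/7 (k(N, F) = -⅐*(-4) = 4/7)
D = 8550 (D = -2 + (¼)*34208 = -2 + 8552 = 8550)
D + k(-159, -67) = 8550 + 4/7 = 59854/7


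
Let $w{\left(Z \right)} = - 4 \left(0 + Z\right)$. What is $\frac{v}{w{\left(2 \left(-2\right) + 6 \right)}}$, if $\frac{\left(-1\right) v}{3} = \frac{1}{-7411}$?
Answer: $- \frac{3}{59288} \approx -5.06 \cdot 10^{-5}$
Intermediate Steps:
$v = \frac{3}{7411}$ ($v = - \frac{3}{-7411} = \left(-3\right) \left(- \frac{1}{7411}\right) = \frac{3}{7411} \approx 0.0004048$)
$w{\left(Z \right)} = - 4 Z$
$\frac{v}{w{\left(2 \left(-2\right) + 6 \right)}} = \frac{3}{7411 \left(- 4 \left(2 \left(-2\right) + 6\right)\right)} = \frac{3}{7411 \left(- 4 \left(-4 + 6\right)\right)} = \frac{3}{7411 \left(\left(-4\right) 2\right)} = \frac{3}{7411 \left(-8\right)} = \frac{3}{7411} \left(- \frac{1}{8}\right) = - \frac{3}{59288}$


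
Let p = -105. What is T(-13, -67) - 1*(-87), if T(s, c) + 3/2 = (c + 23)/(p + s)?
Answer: 10133/118 ≈ 85.873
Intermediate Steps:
T(s, c) = -3/2 + (23 + c)/(-105 + s) (T(s, c) = -3/2 + (c + 23)/(-105 + s) = -3/2 + (23 + c)/(-105 + s))
T(-13, -67) - 1*(-87) = (361 - 3*(-13) + 2*(-67))/(2*(-105 - 13)) - 1*(-87) = (1/2)*(361 + 39 - 134)/(-118) + 87 = (1/2)*(-1/118)*266 + 87 = -133/118 + 87 = 10133/118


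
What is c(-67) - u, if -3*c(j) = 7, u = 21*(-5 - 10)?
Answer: 938/3 ≈ 312.67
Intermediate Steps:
u = -315 (u = 21*(-15) = -315)
c(j) = -7/3 (c(j) = -1/3*7 = -7/3)
c(-67) - u = -7/3 - 1*(-315) = -7/3 + 315 = 938/3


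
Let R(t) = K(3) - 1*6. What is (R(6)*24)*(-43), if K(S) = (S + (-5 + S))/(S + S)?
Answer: 6020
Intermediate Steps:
K(S) = (-5 + 2*S)/(2*S) (K(S) = (-5 + 2*S)/((2*S)) = (-5 + 2*S)*(1/(2*S)) = (-5 + 2*S)/(2*S))
R(t) = -35/6 (R(t) = (-5/2 + 3)/3 - 1*6 = (1/3)*(1/2) - 6 = 1/6 - 6 = -35/6)
(R(6)*24)*(-43) = -35/6*24*(-43) = -140*(-43) = 6020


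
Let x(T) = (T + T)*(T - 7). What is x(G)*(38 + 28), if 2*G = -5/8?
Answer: 19305/64 ≈ 301.64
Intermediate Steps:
G = -5/16 (G = (-5/8)/2 = (-5*⅛)/2 = (½)*(-5/8) = -5/16 ≈ -0.31250)
x(T) = 2*T*(-7 + T) (x(T) = (2*T)*(-7 + T) = 2*T*(-7 + T))
x(G)*(38 + 28) = (2*(-5/16)*(-7 - 5/16))*(38 + 28) = (2*(-5/16)*(-117/16))*66 = (585/128)*66 = 19305/64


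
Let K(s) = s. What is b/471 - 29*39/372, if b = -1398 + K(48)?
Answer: -114989/19468 ≈ -5.9066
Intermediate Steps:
b = -1350 (b = -1398 + 48 = -1350)
b/471 - 29*39/372 = -1350/471 - 29*39/372 = -1350*1/471 - 1131*1/372 = -450/157 - 377/124 = -114989/19468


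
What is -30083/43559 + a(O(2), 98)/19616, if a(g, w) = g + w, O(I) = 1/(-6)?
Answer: -3515079635/5126720064 ≈ -0.68564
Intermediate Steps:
O(I) = -⅙
-30083/43559 + a(O(2), 98)/19616 = -30083/43559 + (-⅙ + 98)/19616 = -30083*1/43559 + (587/6)*(1/19616) = -30083/43559 + 587/117696 = -3515079635/5126720064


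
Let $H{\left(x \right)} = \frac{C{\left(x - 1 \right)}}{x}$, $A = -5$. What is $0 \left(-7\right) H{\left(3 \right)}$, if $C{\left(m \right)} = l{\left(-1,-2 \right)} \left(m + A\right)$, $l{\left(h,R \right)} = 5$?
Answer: $0$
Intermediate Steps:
$C{\left(m \right)} = -25 + 5 m$ ($C{\left(m \right)} = 5 \left(m - 5\right) = 5 \left(-5 + m\right) = -25 + 5 m$)
$H{\left(x \right)} = \frac{-30 + 5 x}{x}$ ($H{\left(x \right)} = \frac{-25 + 5 \left(x - 1\right)}{x} = \frac{-25 + 5 \left(-1 + x\right)}{x} = \frac{-25 + \left(-5 + 5 x\right)}{x} = \frac{-30 + 5 x}{x}$)
$0 \left(-7\right) H{\left(3 \right)} = 0 \left(-7\right) \left(5 - \frac{30}{3}\right) = 0 \left(5 - 10\right) = 0 \left(-5\right) = 0$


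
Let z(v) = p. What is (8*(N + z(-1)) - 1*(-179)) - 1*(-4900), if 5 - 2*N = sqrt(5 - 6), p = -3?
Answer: 5075 - 4*I ≈ 5075.0 - 4.0*I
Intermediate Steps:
z(v) = -3
N = 5/2 - I/2 (N = 5/2 - sqrt(5 - 6)/2 = 5/2 - I/2 ≈ 2.5 - 0.5*I)
(8*(N + z(-1)) - 1*(-179)) - 1*(-4900) = (8*((5/2 - I/2) - 3) - 1*(-179)) - 1*(-4900) = (8*(-1/2 - I/2) + 179) + 4900 = ((-4 - 4*I) + 179) + 4900 = (175 - 4*I) + 4900 = 5075 - 4*I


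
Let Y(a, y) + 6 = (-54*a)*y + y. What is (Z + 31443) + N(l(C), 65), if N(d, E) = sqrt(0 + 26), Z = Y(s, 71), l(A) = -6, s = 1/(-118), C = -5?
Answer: 1860889/59 + sqrt(26) ≈ 31546.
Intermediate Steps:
s = -1/118 ≈ -0.0084746
Y(a, y) = -6 + y - 54*a*y (Y(a, y) = -6 + ((-54*a)*y + y) = -6 + (-54*a*y + y) = -6 + (y - 54*a*y) = -6 + y - 54*a*y)
Z = 5752/59 (Z = -6 + 71 - 54*(-1/118)*71 = -6 + 71 + 1917/59 = 5752/59 ≈ 97.492)
N(d, E) = sqrt(26)
(Z + 31443) + N(l(C), 65) = (5752/59 + 31443) + sqrt(26) = 1860889/59 + sqrt(26)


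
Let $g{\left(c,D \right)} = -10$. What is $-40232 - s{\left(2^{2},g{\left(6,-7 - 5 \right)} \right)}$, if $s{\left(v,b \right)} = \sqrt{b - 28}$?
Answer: $-40232 - i \sqrt{38} \approx -40232.0 - 6.1644 i$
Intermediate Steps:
$s{\left(v,b \right)} = \sqrt{-28 + b}$
$-40232 - s{\left(2^{2},g{\left(6,-7 - 5 \right)} \right)} = -40232 - \sqrt{-28 - 10} = -40232 - \sqrt{-38} = -40232 - i \sqrt{38}$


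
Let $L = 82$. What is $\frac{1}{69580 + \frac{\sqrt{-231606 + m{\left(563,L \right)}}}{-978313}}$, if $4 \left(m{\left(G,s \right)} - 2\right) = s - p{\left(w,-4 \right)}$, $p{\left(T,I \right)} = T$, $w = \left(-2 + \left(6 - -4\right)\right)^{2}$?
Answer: $\frac{133189524721846040}{9267327130146047926399} + \frac{978313 i \sqrt{926398}}{9267327130146047926399} \approx 1.4372 \cdot 10^{-5} + 1.0161 \cdot 10^{-13} i$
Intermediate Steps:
$w = 64$ ($w = \left(-2 + \left(6 + 4\right)\right)^{2} = \left(-2 + 10\right)^{2} = 8^{2} = 64$)
$m{\left(G,s \right)} = -14 + \frac{s}{4}$ ($m{\left(G,s \right)} = 2 + \frac{s - 64}{4} = 2 + \frac{-64 + s}{4} = 2 + \left(-16 + \frac{s}{4}\right) = -14 + \frac{s}{4}$)
$\frac{1}{69580 + \frac{\sqrt{-231606 + m{\left(563,L \right)}}}{-978313}} = \frac{1}{69580 + \frac{\sqrt{-231606 + \left(-14 + \frac{1}{4} \cdot 82\right)}}{-978313}} = \frac{1}{69580 + \sqrt{-231606 + \left(-14 + \frac{41}{2}\right)} \left(- \frac{1}{978313}\right)} = \frac{1}{69580 + \sqrt{-231606 + \frac{13}{2}} \left(- \frac{1}{978313}\right)} = \frac{1}{69580 + \sqrt{- \frac{463199}{2}} \left(- \frac{1}{978313}\right)} = \frac{1}{69580 + \frac{i \sqrt{926398}}{2} \left(- \frac{1}{978313}\right)} = \frac{1}{69580 - \frac{i \sqrt{926398}}{1956626}}$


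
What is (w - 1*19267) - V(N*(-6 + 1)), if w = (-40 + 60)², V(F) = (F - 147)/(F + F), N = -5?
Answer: -471614/25 ≈ -18865.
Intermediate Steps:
V(F) = (-147 + F)/(2*F) (V(F) = (-147 + F)/((2*F)) = (-147 + F)*(1/(2*F)) = (-147 + F)/(2*F))
w = 400 (w = 20² = 400)
(w - 1*19267) - V(N*(-6 + 1)) = (400 - 1*19267) - (-147 - 5*(-6 + 1))/(2*((-5*(-6 + 1)))) = (400 - 19267) - (-147 - 5*(-5))/(2*((-5*(-5)))) = -18867 - (-147 + 25)/(2*25) = -18867 - (-122)/(2*25) = -18867 - 1*(-61/25) = -18867 + 61/25 = -471614/25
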